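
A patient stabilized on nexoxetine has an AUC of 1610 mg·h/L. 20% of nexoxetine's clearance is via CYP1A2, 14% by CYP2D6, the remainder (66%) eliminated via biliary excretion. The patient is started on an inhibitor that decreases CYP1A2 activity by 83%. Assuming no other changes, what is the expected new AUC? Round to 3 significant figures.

The CYP1A2 pathway (20% of clearance) drops to 0.17× activity: 0.2 × 0.17 = 0.034.
CYP2D6 (14%) and the residual 66% are unaffected.
CL_new/CL_old = 0.034 + 0.14 + 0.66 = 0.834.
New AUC = baseline ÷ relative clearance = 1610 / 0.834 = 1.93 × 10³ mg·h/L.

1.93 × 10³ mg·h/L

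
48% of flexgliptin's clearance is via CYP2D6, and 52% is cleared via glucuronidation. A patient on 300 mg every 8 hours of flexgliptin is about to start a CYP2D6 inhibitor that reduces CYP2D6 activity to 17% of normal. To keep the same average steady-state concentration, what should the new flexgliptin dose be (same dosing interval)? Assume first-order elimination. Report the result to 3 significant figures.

The CYP2D6 pathway (48% of clearance) is reduced to 0.17× activity: 0.48 × 0.17 = 0.0816.
The remaining 52% of clearance is unaffected.
New clearance relative to baseline: 0.0816 + 0.52 = 0.6016.
To maintain the same steady-state level, dose must scale with clearance: new dose = 300 × 0.6016 = 180 mg.

180 mg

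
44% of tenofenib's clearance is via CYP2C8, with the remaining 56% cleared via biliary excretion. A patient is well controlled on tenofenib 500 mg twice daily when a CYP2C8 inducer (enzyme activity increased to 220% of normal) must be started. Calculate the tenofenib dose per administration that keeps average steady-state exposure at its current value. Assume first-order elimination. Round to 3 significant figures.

764 mg

The CYP2C8 pathway (44% of clearance) is boosted to 2.2× activity: 0.44 × 2.2 = 0.968.
Non-CYP routes (56%) are unchanged.
New clearance relative to baseline: 0.968 + 0.56 = 1.528.
Exposure is unchanged when dose changes in proportion to clearance. New dose = 500 mg × 1.528 = 764 mg.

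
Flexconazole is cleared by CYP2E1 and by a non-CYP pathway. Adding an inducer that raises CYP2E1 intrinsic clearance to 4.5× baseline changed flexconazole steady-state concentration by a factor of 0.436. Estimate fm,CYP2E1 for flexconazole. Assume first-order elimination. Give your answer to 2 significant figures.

Write x for the fraction cleared via CYP2E1. The observed steady-state concentration change means clearance rose to 1/0.436 = 2.294 of baseline.
Setting x·4.5 + (1 − x) = 2.294 and solving: x = (2.294 − 1)/(4.5 − 1) = 0.37.

0.37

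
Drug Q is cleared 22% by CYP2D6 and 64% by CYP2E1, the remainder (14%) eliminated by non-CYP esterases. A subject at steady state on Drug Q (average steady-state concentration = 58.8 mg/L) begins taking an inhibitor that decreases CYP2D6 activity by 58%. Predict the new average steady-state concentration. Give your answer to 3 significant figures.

67.4 mg/L

CYP2D6: 0.22 × 0.42 = 0.0924
CYP2E1: 0.64 (unchanged)
Other: 0.14 (unchanged)
Relative clearance = 0.0924 + 0.64 + 0.14 = 0.8724.
New average steady-state concentration = baseline ÷ relative clearance = 58.8 / 0.8724 = 67.4 mg/L.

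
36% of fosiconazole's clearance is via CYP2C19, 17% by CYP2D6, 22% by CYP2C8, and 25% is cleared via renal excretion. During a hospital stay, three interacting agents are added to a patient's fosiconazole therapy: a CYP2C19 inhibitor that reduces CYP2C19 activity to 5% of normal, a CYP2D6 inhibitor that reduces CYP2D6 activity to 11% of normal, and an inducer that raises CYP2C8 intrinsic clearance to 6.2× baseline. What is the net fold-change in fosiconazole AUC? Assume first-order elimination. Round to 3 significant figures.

The CYP2C19 pathway (36% of clearance) falls to 0.05× activity: 0.36 × 0.05 = 0.018.
The CYP2D6 pathway (17% of clearance) drops to 0.11× activity: 0.17 × 0.11 = 0.0187.
The CYP2C8 pathway (22% of clearance) increases to 6.2× activity: 0.22 × 6.2 = 1.364.
The remaining 25% of clearance is unaffected.
New clearance relative to baseline: 0.018 + 0.0187 + 1.364 + 0.25 = 1.6507.
Net AUC ratio = 1 / 1.6507 = 0.606.

0.606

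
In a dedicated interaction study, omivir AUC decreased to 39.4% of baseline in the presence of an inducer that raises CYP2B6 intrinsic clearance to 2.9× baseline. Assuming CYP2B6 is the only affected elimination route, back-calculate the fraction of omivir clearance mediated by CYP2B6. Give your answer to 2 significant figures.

0.81

CL'/CL = 1 / 0.394 = 2.538
2.9·fm + (1 − fm) = 2.538
fm = (2.538 − 1) / (2.9 − 1) = 0.81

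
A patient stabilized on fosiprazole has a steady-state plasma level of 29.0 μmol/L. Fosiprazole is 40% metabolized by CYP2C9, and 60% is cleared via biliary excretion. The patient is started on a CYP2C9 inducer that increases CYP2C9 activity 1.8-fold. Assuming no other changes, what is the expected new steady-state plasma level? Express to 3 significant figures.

22.0 μmol/L

CYP2C9: 0.4 × 1.8 = 0.72
Other: 0.6 (unchanged)
New clearance relative to baseline: 0.72 + 0.6 = 1.32.
Steady-state plasma level ∝ 1/CL, so new value = 29.0 / 1.32 = 22.0 μmol/L.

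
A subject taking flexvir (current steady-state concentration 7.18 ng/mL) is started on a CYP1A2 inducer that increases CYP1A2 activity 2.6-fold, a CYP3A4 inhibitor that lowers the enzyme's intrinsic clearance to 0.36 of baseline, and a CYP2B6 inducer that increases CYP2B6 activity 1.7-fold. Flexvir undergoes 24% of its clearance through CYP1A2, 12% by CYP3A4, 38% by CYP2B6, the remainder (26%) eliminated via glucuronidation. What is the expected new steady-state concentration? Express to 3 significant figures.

4.56 ng/mL

The CYP1A2 pathway (24% of clearance) rises to 2.6× activity: 0.24 × 2.6 = 0.624.
The CYP3A4 pathway (12% of clearance) drops to 0.36× activity: 0.12 × 0.36 = 0.0432.
The CYP2B6 pathway (38% of clearance) rises to 1.7× activity: 0.38 × 1.7 = 0.646.
Non-CYP routes (26%) are unchanged.
CL_new/CL_old = 0.624 + 0.0432 + 0.646 + 0.26 = 1.5732.
New steady-state concentration = 7.18 / 1.5732 = 4.56 ng/mL (concentration scales inversely with clearance).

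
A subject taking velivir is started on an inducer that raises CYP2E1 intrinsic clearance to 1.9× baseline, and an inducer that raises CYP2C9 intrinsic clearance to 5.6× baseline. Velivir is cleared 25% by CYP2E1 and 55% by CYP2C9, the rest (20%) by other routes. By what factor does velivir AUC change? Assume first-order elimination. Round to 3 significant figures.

0.266

The CYP2E1 pathway (25% of clearance) increases to 1.9× activity: 0.25 × 1.9 = 0.475.
The CYP2C9 pathway (55% of clearance) increases to 5.6× activity: 0.55 × 5.6 = 3.08.
Non-CYP routes (20%) are unchanged.
New clearance relative to baseline: 0.475 + 3.08 + 0.2 = 3.755.
Net AUC ratio = 1 / 3.755 = 0.266.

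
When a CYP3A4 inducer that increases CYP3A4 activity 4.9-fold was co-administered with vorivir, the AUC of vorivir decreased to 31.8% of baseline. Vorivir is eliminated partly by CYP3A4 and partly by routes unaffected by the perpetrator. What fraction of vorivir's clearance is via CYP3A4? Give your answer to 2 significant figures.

Write x for the fraction cleared via CYP3A4. The observed AUC change means clearance rose to 1/0.318 = 3.145 of baseline.
Only the CYP3A4 route changed, so 3.145 = x·4.9 + (1 − x), giving x = 0.55.

0.55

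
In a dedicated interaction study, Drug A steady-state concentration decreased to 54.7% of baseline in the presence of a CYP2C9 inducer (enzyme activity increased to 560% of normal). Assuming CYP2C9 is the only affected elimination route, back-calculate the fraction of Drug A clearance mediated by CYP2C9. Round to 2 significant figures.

0.18

CL'/CL = 1 / 0.547 = 1.828
5.6·fm + (1 − fm) = 1.828
fm = (1.828 − 1) / (5.6 − 1) = 0.18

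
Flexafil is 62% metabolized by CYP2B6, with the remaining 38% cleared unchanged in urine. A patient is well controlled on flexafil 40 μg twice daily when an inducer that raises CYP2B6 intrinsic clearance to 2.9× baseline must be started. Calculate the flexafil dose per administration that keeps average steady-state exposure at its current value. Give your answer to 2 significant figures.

The CYP2B6 pathway (62% of clearance) is boosted to 2.9× activity: 0.62 × 2.9 = 1.798.
The remaining 38% of clearance is unaffected.
CL_new/CL_old = 1.798 + 0.38 = 2.178.
Exposure is unchanged when dose changes in proportion to clearance. New dose = 40 μg × 2.178 = 87 μg.

87 μg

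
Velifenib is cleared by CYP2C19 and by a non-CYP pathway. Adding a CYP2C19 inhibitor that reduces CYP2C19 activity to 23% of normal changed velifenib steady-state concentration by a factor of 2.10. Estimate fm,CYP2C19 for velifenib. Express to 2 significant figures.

Let x = fm,CYP2C19. Because steady-state concentration ∝ 1/CL, relative clearance fell to 1/2.10 = 0.4762.
Only the CYP2C19 route changed, so 0.4762 = x·0.23 + (1 − x), giving x = 0.68.

0.68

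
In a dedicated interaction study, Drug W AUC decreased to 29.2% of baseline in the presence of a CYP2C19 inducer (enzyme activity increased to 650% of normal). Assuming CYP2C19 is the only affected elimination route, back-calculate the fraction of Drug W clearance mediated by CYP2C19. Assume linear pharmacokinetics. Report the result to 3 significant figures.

CL'/CL = 1 / 0.292 = 3.425
6.5·fm + (1 − fm) = 3.425
fm = (3.425 − 1) / (6.5 − 1) = 0.441

0.441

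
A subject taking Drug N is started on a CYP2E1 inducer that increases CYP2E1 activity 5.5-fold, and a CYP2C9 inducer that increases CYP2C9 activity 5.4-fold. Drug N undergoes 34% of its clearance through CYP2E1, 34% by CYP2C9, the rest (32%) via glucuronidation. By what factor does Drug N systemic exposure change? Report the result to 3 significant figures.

The CYP2E1 pathway (34% of clearance) is boosted to 5.5× activity: 0.34 × 5.5 = 1.87.
The CYP2C9 pathway (34% of clearance) rises to 5.4× activity: 0.34 × 5.4 = 1.836.
Non-CYP routes (32%) are unchanged.
CL_new/CL_old = 1.87 + 1.836 + 0.32 = 4.026.
Systemic exposure ∝ 1/CL: fold-change = 1 / 4.026 = 0.248.

0.248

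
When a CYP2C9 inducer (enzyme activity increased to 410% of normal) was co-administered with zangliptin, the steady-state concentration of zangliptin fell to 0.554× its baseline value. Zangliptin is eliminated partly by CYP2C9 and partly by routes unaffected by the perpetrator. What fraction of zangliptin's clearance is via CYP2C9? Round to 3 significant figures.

0.260

CL'/CL = 1 / 0.554 = 1.805
4.1·fm + (1 − fm) = 1.805
fm = (1.805 − 1) / (4.1 − 1) = 0.260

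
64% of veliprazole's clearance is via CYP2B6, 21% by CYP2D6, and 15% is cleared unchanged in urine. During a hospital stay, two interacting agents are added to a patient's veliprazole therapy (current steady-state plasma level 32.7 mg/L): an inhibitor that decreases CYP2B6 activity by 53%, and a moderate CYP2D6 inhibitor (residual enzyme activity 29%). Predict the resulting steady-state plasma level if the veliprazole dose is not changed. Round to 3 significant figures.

The CYP2B6 pathway (64% of clearance) drops to 0.47× activity: 0.64 × 0.47 = 0.3008.
The CYP2D6 pathway (21% of clearance) is reduced to 0.29× activity: 0.21 × 0.29 = 0.0609.
Non-CYP routes (15%) are unchanged.
CL_new/CL_old = 0.3008 + 0.0609 + 0.15 = 0.5117.
Steady-state plasma level ∝ 1/CL: new value = 32.7 / 0.5117 = 63.9 mg/L.

63.9 mg/L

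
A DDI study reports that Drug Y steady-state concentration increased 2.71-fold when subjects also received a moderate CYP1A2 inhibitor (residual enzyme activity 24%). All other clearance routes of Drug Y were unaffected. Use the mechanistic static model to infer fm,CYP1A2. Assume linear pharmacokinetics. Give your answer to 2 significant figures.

0.83

CL'/CL = 1 / 2.71 = 0.369
0.24·fm + (1 − fm) = 0.369
fm = (0.369 − 1) / (0.24 − 1) = 0.83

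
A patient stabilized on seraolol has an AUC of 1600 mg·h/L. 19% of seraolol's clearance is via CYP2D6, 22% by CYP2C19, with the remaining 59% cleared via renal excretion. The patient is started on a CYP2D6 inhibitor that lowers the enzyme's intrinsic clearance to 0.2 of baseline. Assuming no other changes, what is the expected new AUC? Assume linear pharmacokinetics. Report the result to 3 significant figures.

The CYP2D6 pathway (19% of clearance) falls to 0.2× activity: 0.19 × 0.2 = 0.038.
CYP2C19 (22%) and the residual 59% are unaffected.
CL_new/CL_old = 0.038 + 0.22 + 0.59 = 0.848.
With dosing unchanged, AUC scales as 1/CL: 1600 / 0.848 = 1.89 × 10³ mg·h/L.

1.89 × 10³ mg·h/L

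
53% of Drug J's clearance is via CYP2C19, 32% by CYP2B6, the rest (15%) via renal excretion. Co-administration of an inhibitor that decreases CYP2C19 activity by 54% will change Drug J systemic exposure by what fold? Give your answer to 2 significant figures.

The CYP2C19 pathway (53% of clearance) is reduced to 0.46× activity: 0.53 × 0.46 = 0.2438.
CYP2B6 (32%) and the residual 15% are unaffected.
CL_new/CL_old = 0.2438 + 0.32 + 0.15 = 0.7138.
Since systemic exposure ∝ 1/CL, the ratio is 1 / 0.7138 = 1.4.

1.4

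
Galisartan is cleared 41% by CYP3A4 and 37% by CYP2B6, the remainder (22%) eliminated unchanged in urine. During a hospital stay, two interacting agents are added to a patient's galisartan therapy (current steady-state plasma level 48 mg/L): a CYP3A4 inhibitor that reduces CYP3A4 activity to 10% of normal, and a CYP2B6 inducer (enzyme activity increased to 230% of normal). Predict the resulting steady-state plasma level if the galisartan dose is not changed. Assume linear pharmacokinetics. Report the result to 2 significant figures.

The CYP3A4 pathway (41% of clearance) drops to 0.1× activity: 0.41 × 0.1 = 0.041.
The CYP2B6 pathway (37% of clearance) is boosted to 2.3× activity: 0.37 × 2.3 = 0.851.
The remaining 22% of clearance is unaffected.
CL_new/CL_old = 0.041 + 0.851 + 0.22 = 1.112.
Dividing the baseline by the relative clearance: 48 / 1.112 = 43 mg/L.

43 mg/L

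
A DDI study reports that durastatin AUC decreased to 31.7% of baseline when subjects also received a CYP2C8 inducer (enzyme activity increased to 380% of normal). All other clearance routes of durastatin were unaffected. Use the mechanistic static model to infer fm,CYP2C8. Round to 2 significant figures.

0.77

CL'/CL = 1 / 0.317 = 3.155
3.8·fm + (1 − fm) = 3.155
fm = (3.155 − 1) / (3.8 − 1) = 0.77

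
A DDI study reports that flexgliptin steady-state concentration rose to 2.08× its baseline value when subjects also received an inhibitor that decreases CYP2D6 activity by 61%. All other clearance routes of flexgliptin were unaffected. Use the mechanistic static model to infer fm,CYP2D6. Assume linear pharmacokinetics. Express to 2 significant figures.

Let x = fm,CYP2D6. Because steady-state concentration ∝ 1/CL, relative clearance fell to 1/2.08 = 0.4808.
Only the CYP2D6 route changed, so 0.4808 = x·0.39 + (1 − x), giving x = 0.85.

0.85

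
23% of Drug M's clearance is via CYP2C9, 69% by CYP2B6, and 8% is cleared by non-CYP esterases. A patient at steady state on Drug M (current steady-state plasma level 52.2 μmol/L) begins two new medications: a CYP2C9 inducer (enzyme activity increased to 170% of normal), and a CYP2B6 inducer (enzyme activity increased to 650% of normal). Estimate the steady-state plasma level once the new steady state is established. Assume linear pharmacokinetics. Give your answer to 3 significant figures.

10.5 μmol/L

The CYP2C9 pathway (23% of clearance) increases to 1.7× activity: 0.23 × 1.7 = 0.391.
The CYP2B6 pathway (69% of clearance) is boosted to 6.5× activity: 0.69 × 6.5 = 4.485.
The remaining 8% of clearance is unaffected.
CL_new/CL_old = 0.391 + 4.485 + 0.08 = 4.956.
New steady-state plasma level = 52.2 / 4.956 = 10.5 μmol/L (concentration scales inversely with clearance).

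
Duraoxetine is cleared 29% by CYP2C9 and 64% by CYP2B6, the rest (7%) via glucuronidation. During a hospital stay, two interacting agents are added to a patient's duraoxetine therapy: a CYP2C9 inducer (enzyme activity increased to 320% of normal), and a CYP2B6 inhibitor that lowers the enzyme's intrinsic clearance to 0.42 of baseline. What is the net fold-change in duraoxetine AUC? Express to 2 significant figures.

The CYP2C9 pathway (29% of clearance) rises to 3.2× activity: 0.29 × 3.2 = 0.928.
The CYP2B6 pathway (64% of clearance) falls to 0.42× activity: 0.64 × 0.42 = 0.2688.
The remaining 7% of clearance is unaffected.
CL_new/CL_old = 0.928 + 0.2688 + 0.07 = 1.2668.
Net AUC ratio = 1 / 1.2668 = 0.79.

0.79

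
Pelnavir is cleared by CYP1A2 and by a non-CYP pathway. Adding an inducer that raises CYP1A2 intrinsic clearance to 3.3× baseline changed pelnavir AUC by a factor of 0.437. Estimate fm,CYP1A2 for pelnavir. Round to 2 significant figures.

Let fm be the CYP1A2 fraction. New clearance relative to baseline = fm × 3.3 + (1 − fm).
AUC ratio = 1 / (new CL fraction), so new CL fraction = 1 / 0.437 = 2.288.
fm × 3.3 + 1 − fm = 2.288  ⇒  fm × (3.3 − 1) = 1.288  ⇒  fm = 0.56.

0.56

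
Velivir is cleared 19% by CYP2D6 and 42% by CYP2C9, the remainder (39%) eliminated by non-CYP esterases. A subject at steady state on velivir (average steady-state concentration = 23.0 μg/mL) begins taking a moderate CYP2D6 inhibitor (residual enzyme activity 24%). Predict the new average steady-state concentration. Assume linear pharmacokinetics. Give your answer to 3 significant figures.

The CYP2D6 pathway (19% of clearance) is reduced to 0.24× activity: 0.19 × 0.24 = 0.0456.
CYP2C9 (42%) and the residual 39% are unaffected.
New clearance relative to baseline: 0.0456 + 0.42 + 0.39 = 0.8556.
Average steady-state concentration ∝ 1/CL, so new value = 23.0 / 0.8556 = 26.9 μg/mL.

26.9 μg/mL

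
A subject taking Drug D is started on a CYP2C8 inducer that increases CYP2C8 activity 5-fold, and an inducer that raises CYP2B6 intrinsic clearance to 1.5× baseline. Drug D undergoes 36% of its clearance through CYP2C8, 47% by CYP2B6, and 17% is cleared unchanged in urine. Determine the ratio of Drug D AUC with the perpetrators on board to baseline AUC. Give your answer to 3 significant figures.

0.374

The CYP2C8 pathway (36% of clearance) increases to 5× activity: 0.36 × 5 = 1.8.
The CYP2B6 pathway (47% of clearance) increases to 1.5× activity: 0.47 × 1.5 = 0.705.
The remaining 17% of clearance is unaffected.
New clearance relative to baseline: 1.8 + 0.705 + 0.17 = 2.675.
Because AUC varies inversely with clearance, the combined effect is 1 / 2.675 = 0.374.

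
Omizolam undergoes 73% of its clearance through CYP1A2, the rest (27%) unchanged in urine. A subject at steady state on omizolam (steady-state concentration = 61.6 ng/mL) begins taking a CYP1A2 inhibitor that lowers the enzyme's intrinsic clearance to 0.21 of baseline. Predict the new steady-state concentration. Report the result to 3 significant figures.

CYP1A2: 0.73 × 0.21 = 0.1533
Other: 0.27 (unchanged)
Relative clearance = 0.1533 + 0.27 = 0.4233.
Steady-state concentration ∝ 1/CL, so new value = 61.6 / 0.4233 = 146 ng/mL.

146 ng/mL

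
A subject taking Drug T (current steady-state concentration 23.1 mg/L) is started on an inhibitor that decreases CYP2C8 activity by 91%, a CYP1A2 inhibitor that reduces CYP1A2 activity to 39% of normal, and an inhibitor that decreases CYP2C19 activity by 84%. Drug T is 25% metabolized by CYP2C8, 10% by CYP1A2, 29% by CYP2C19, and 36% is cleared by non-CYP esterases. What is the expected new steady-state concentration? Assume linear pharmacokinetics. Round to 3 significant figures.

49.4 mg/L

The CYP2C8 pathway (25% of clearance) is reduced to 0.09× activity: 0.25 × 0.09 = 0.0225.
The CYP1A2 pathway (10% of clearance) falls to 0.39× activity: 0.1 × 0.39 = 0.039.
The CYP2C19 pathway (29% of clearance) is reduced to 0.16× activity: 0.29 × 0.16 = 0.0464.
The remaining 36% of clearance is unaffected.
CL_new/CL_old = 0.0225 + 0.039 + 0.0464 + 0.36 = 0.4679.
Dividing the baseline by the relative clearance: 23.1 / 0.4679 = 49.4 mg/L.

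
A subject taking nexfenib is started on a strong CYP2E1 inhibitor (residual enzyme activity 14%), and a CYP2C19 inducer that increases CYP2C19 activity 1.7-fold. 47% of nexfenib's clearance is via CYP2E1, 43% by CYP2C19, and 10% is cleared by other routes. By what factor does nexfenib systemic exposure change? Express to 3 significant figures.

1.12

CYP2E1: 0.47 × 0.14 = 0.0658
CYP2C19: 0.43 × 1.7 = 0.731
Other: 0.1 (unchanged)
Relative clearance = 0.0658 + 0.731 + 0.1 = 0.8968.
Net systemic exposure ratio = 1 / 0.8968 = 1.12.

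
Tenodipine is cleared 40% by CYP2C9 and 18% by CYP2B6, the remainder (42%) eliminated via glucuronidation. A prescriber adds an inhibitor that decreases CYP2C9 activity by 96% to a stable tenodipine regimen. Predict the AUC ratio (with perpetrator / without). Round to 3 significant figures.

1.62

The CYP2C9 pathway (40% of clearance) is reduced to 0.04× activity: 0.4 × 0.04 = 0.016.
CYP2B6 (18%) and the residual 42% are unaffected.
Relative clearance = 0.016 + 0.18 + 0.42 = 0.616.
Since AUC ∝ 1/CL, the ratio is 1 / 0.616 = 1.62.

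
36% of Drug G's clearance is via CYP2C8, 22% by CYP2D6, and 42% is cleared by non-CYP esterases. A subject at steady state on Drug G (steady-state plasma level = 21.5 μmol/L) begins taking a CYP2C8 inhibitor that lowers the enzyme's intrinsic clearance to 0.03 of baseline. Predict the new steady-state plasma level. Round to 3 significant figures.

33.0 μmol/L

CYP2C8: 0.36 × 0.03 = 0.0108
CYP2D6: 0.22 (unchanged)
Other: 0.42 (unchanged)
CL_new/CL_old = 0.0108 + 0.22 + 0.42 = 0.6508.
Steady-state plasma level ∝ 1/CL, so new value = 21.5 / 0.6508 = 33.0 μmol/L.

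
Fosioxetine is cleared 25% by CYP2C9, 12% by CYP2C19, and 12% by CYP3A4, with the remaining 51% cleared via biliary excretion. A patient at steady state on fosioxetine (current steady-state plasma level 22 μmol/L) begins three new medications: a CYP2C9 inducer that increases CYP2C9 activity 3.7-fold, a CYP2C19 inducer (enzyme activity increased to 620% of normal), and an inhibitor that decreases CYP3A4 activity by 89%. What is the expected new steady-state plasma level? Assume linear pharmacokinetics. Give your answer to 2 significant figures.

The CYP2C9 pathway (25% of clearance) rises to 3.7× activity: 0.25 × 3.7 = 0.925.
The CYP2C19 pathway (12% of clearance) rises to 6.2× activity: 0.12 × 6.2 = 0.744.
The CYP3A4 pathway (12% of clearance) is reduced to 0.11× activity: 0.12 × 0.11 = 0.0132.
Non-CYP routes (51%) are unchanged.
Relative clearance = 0.925 + 0.744 + 0.0132 + 0.51 = 2.1922.
Dividing the baseline by the relative clearance: 22 / 2.1922 = 10 μmol/L.

10 μmol/L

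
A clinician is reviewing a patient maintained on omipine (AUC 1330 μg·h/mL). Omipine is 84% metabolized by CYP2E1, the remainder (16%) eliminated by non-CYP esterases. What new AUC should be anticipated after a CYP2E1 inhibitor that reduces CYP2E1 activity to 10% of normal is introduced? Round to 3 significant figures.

The CYP2E1 pathway (84% of clearance) falls to 0.1× activity: 0.84 × 0.1 = 0.084.
The remaining 16% of clearance is unaffected.
New clearance relative to baseline: 0.084 + 0.16 = 0.244.
With dosing unchanged, AUC scales as 1/CL: 1330 / 0.244 = 5.45 × 10³ μg·h/mL.

5.45 × 10³ μg·h/mL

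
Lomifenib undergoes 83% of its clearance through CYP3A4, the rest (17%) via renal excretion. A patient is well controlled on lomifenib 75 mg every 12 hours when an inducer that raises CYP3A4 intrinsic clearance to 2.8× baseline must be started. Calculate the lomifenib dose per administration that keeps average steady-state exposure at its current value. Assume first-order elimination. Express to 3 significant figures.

The CYP3A4 pathway (83% of clearance) increases to 2.8× activity: 0.83 × 2.8 = 2.324.
Non-CYP routes (17%) are unchanged.
New clearance relative to baseline: 2.324 + 0.17 = 2.494.
To maintain the same steady-state level, dose must scale with clearance: new dose = 75 × 2.494 = 187 mg.

187 mg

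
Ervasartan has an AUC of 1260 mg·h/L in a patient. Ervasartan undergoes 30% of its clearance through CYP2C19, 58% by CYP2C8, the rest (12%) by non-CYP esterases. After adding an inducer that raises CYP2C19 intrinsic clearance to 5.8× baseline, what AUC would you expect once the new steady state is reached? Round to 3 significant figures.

The CYP2C19 pathway (30% of clearance) increases to 5.8× activity: 0.3 × 5.8 = 1.74.
CYP2C8 (58%) and the residual 12% are unaffected.
Relative clearance = 1.74 + 0.58 + 0.12 = 2.44.
AUC ∝ 1/CL, so new value = 1260 / 2.44 = 516 mg·h/L.

516 mg·h/L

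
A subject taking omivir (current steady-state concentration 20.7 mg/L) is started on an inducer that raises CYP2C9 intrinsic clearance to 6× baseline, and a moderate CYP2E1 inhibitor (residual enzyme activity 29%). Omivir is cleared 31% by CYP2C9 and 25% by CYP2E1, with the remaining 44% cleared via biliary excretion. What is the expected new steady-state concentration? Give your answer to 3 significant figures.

8.72 mg/L

The CYP2C9 pathway (31% of clearance) increases to 6× activity: 0.31 × 6 = 1.86.
The CYP2E1 pathway (25% of clearance) is reduced to 0.29× activity: 0.25 × 0.29 = 0.0725.
The remaining 44% of clearance is unaffected.
CL_new/CL_old = 1.86 + 0.0725 + 0.44 = 2.3725.
New steady-state concentration = 20.7 / 2.3725 = 8.72 mg/L (concentration scales inversely with clearance).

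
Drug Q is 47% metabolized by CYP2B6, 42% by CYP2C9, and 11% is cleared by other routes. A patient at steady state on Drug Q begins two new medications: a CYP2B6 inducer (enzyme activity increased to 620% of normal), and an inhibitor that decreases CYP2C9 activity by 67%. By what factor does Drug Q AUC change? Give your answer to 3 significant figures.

CYP2B6: 0.47 × 6.2 = 2.914
CYP2C9: 0.42 × 0.33 = 0.1386
Other: 0.11 (unchanged)
CL_new/CL_old = 2.914 + 0.1386 + 0.11 = 3.1626.
AUC ∝ 1/CL: fold-change = 1 / 3.1626 = 0.316.

0.316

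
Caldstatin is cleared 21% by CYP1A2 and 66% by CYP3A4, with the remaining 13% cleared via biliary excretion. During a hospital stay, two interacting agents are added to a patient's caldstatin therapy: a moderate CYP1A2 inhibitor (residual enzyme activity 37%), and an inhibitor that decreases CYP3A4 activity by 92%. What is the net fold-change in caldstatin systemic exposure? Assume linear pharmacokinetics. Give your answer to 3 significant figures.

The CYP1A2 pathway (21% of clearance) falls to 0.37× activity: 0.21 × 0.37 = 0.0777.
The CYP3A4 pathway (66% of clearance) falls to 0.08× activity: 0.66 × 0.08 = 0.0528.
The remaining 13% of clearance is unaffected.
CL_new/CL_old = 0.0777 + 0.0528 + 0.13 = 0.2605.
Systemic exposure ∝ 1/CL: fold-change = 1 / 0.2605 = 3.84.

3.84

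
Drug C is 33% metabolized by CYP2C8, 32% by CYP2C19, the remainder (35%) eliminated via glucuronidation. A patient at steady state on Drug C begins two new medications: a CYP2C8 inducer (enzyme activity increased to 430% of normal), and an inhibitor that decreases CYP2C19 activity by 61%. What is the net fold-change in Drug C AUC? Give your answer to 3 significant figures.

0.528

CYP2C8: 0.33 × 4.3 = 1.419
CYP2C19: 0.32 × 0.39 = 0.1248
Other: 0.35 (unchanged)
CL_new/CL_old = 1.419 + 0.1248 + 0.35 = 1.8938.
Net AUC ratio = 1 / 1.8938 = 0.528.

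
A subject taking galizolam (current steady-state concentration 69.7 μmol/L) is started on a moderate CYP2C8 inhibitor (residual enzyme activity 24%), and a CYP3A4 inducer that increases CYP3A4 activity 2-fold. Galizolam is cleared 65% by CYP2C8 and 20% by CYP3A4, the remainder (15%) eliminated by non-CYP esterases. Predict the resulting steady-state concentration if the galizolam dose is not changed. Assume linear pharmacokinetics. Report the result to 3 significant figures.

98.7 μmol/L

The CYP2C8 pathway (65% of clearance) is reduced to 0.24× activity: 0.65 × 0.24 = 0.156.
The CYP3A4 pathway (20% of clearance) is boosted to 2× activity: 0.2 × 2 = 0.4.
The remaining 15% of clearance is unaffected.
CL_new/CL_old = 0.156 + 0.4 + 0.15 = 0.706.
Steady-state concentration ∝ 1/CL: new value = 69.7 / 0.706 = 98.7 μmol/L.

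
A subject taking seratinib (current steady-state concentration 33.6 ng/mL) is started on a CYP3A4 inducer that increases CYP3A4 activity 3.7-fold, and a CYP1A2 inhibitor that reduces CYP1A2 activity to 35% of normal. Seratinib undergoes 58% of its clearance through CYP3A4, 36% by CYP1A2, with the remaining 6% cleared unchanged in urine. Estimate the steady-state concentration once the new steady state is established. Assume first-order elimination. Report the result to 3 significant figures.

CYP3A4: 0.58 × 3.7 = 2.146
CYP1A2: 0.36 × 0.35 = 0.126
Other: 0.06 (unchanged)
Relative clearance = 2.146 + 0.126 + 0.06 = 2.332.
Dividing the baseline by the relative clearance: 33.6 / 2.332 = 14.4 ng/mL.

14.4 ng/mL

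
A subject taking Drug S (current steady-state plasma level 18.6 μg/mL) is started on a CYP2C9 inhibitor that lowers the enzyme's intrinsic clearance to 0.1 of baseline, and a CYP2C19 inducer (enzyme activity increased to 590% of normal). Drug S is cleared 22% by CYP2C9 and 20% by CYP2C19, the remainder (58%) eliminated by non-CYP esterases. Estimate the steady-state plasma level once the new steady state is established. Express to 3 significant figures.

The CYP2C9 pathway (22% of clearance) drops to 0.1× activity: 0.22 × 0.1 = 0.022.
The CYP2C19 pathway (20% of clearance) rises to 5.9× activity: 0.2 × 5.9 = 1.18.
The remaining 58% of clearance is unaffected.
Relative clearance = 0.022 + 1.18 + 0.58 = 1.782.
Dividing the baseline by the relative clearance: 18.6 / 1.782 = 10.4 μg/mL.

10.4 μg/mL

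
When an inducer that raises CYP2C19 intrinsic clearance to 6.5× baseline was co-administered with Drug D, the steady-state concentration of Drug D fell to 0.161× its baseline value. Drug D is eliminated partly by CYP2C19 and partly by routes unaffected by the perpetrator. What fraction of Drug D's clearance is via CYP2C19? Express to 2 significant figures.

0.95

Let fm be the CYP2C19 fraction. New clearance relative to baseline = fm × 6.5 + (1 − fm).
Steady-state concentration ratio = 1 / (new CL fraction), so new CL fraction = 1 / 0.161 = 6.211.
fm × 6.5 + 1 − fm = 6.211  ⇒  fm × (6.5 − 1) = 5.211  ⇒  fm = 0.95.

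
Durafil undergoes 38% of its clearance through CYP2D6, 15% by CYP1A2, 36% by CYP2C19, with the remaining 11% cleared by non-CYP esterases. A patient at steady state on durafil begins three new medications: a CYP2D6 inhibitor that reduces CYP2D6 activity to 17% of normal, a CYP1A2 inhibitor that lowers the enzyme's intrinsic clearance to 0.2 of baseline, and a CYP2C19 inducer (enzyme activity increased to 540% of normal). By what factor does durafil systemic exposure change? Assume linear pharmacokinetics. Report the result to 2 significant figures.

CYP2D6: 0.38 × 0.17 = 0.0646
CYP1A2: 0.15 × 0.2 = 0.03
CYP2C19: 0.36 × 5.4 = 1.944
Other: 0.11 (unchanged)
CL_new/CL_old = 0.0646 + 0.03 + 1.944 + 0.11 = 2.1486.
Because systemic exposure varies inversely with clearance, the combined effect is 1 / 2.1486 = 0.47.

0.47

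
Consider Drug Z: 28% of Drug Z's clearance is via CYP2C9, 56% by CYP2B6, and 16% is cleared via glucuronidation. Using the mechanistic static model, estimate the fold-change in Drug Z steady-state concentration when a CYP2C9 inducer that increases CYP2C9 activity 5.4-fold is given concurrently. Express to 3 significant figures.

0.448

The CYP2C9 pathway (28% of clearance) increases to 5.4× activity: 0.28 × 5.4 = 1.512.
CYP2B6 (56%) and the residual 16% are unaffected.
Relative clearance = 1.512 + 0.56 + 0.16 = 2.232.
Steady-state concentration ratio = CL_old/CL_new = 1 / 2.232 = 0.448.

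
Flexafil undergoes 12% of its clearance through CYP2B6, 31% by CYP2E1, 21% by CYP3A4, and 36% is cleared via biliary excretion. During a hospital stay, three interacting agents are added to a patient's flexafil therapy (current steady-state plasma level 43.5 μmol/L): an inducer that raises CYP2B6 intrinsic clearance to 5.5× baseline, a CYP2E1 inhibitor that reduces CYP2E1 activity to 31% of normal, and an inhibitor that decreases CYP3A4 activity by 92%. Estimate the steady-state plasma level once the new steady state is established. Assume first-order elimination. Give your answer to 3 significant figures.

The CYP2B6 pathway (12% of clearance) is boosted to 5.5× activity: 0.12 × 5.5 = 0.66.
The CYP2E1 pathway (31% of clearance) drops to 0.31× activity: 0.31 × 0.31 = 0.0961.
The CYP3A4 pathway (21% of clearance) drops to 0.08× activity: 0.21 × 0.08 = 0.0168.
The remaining 36% of clearance is unaffected.
Relative clearance = 0.66 + 0.0961 + 0.0168 + 0.36 = 1.1329.
New steady-state plasma level = 43.5 / 1.1329 = 38.4 μmol/L (concentration scales inversely with clearance).

38.4 μmol/L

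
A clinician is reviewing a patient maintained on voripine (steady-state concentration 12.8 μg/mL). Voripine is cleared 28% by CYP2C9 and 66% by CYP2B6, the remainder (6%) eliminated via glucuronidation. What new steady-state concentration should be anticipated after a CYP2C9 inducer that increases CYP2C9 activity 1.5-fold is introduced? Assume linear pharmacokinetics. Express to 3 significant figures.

11.2 μg/mL

The CYP2C9 pathway (28% of clearance) increases to 1.5× activity: 0.28 × 1.5 = 0.42.
CYP2B6 (66%) and the residual 6% are unaffected.
Relative clearance = 0.42 + 0.66 + 0.06 = 1.14.
With dosing unchanged, steady-state concentration scales as 1/CL: 12.8 / 1.14 = 11.2 μg/mL.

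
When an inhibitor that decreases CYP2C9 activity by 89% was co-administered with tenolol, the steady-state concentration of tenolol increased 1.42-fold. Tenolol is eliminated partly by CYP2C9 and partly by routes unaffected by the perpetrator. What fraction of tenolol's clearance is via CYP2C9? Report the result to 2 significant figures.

0.33

Let x = fm,CYP2C9. Because steady-state concentration ∝ 1/CL, relative clearance fell to 1/1.42 = 0.7042.
Only the CYP2C9 route changed, so 0.7042 = x·0.11 + (1 − x), giving x = 0.33.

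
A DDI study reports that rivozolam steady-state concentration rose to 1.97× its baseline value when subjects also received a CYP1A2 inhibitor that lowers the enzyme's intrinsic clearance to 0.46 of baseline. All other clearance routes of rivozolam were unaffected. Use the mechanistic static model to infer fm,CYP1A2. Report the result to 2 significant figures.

CL'/CL = 1 / 1.97 = 0.5076
0.46·fm + (1 − fm) = 0.5076
fm = (0.5076 − 1) / (0.46 − 1) = 0.91

0.91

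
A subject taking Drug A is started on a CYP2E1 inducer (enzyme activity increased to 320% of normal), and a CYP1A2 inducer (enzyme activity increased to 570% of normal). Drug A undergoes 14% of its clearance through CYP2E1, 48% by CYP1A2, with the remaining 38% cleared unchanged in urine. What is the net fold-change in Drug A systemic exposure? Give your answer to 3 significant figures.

CYP2E1: 0.14 × 3.2 = 0.448
CYP1A2: 0.48 × 5.7 = 2.736
Other: 0.38 (unchanged)
New clearance relative to baseline: 0.448 + 2.736 + 0.38 = 3.564.
Net systemic exposure ratio = 1 / 3.564 = 0.281.

0.281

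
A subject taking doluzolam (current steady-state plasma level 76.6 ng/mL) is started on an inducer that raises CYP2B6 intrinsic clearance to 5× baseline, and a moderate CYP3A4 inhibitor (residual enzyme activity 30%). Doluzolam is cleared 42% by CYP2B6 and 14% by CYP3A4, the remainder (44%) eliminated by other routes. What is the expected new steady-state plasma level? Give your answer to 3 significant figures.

The CYP2B6 pathway (42% of clearance) rises to 5× activity: 0.42 × 5 = 2.1.
The CYP3A4 pathway (14% of clearance) drops to 0.3× activity: 0.14 × 0.3 = 0.042.
Non-CYP routes (44%) are unchanged.
Relative clearance = 2.1 + 0.042 + 0.44 = 2.582.
Dividing the baseline by the relative clearance: 76.6 / 2.582 = 29.7 ng/mL.

29.7 ng/mL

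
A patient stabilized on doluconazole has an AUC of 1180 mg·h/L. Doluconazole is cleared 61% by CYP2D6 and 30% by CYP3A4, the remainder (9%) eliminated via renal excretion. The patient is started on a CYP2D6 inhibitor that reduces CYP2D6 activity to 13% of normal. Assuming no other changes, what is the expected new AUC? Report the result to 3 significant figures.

The CYP2D6 pathway (61% of clearance) falls to 0.13× activity: 0.61 × 0.13 = 0.0793.
CYP3A4 (30%) and the residual 9% are unaffected.
CL_new/CL_old = 0.0793 + 0.3 + 0.09 = 0.4693.
AUC ∝ 1/CL, so new value = 1180 / 0.4693 = 2.51 × 10³ mg·h/L.

2.51 × 10³ mg·h/L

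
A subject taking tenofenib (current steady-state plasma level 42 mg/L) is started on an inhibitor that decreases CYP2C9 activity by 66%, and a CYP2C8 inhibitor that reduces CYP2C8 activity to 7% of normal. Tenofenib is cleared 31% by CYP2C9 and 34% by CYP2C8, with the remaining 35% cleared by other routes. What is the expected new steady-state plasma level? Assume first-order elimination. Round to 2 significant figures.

The CYP2C9 pathway (31% of clearance) is reduced to 0.34× activity: 0.31 × 0.34 = 0.1054.
The CYP2C8 pathway (34% of clearance) falls to 0.07× activity: 0.34 × 0.07 = 0.0238.
The remaining 35% of clearance is unaffected.
Relative clearance = 0.1054 + 0.0238 + 0.35 = 0.4792.
New steady-state plasma level = 42 / 0.4792 = 88 mg/L (concentration scales inversely with clearance).

88 mg/L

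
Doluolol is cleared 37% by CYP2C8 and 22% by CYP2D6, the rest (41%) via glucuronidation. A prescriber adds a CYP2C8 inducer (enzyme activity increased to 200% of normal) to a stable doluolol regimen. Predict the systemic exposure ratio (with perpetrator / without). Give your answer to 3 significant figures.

CYP2C8: 0.37 × 2 = 0.74
CYP2D6: 0.22 (unchanged)
Other: 0.41 (unchanged)
New clearance relative to baseline: 0.74 + 0.22 + 0.41 = 1.37.
Systemic exposure ratio = CL_old/CL_new = 1 / 1.37 = 0.730.

0.730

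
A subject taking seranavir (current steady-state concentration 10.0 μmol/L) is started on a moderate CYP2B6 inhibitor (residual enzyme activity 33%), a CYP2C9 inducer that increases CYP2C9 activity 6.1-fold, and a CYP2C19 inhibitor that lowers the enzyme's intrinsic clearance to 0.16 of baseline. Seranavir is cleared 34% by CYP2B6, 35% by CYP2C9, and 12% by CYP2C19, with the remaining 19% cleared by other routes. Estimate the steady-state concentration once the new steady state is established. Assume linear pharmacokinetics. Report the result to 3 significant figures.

The CYP2B6 pathway (34% of clearance) drops to 0.33× activity: 0.34 × 0.33 = 0.1122.
The CYP2C9 pathway (35% of clearance) is boosted to 6.1× activity: 0.35 × 6.1 = 2.135.
The CYP2C19 pathway (12% of clearance) is reduced to 0.16× activity: 0.12 × 0.16 = 0.0192.
The remaining 19% of clearance is unaffected.
New clearance relative to baseline: 0.1122 + 2.135 + 0.0192 + 0.19 = 2.4564.
New steady-state concentration = 10.0 / 2.4564 = 4.07 μmol/L (concentration scales inversely with clearance).

4.07 μmol/L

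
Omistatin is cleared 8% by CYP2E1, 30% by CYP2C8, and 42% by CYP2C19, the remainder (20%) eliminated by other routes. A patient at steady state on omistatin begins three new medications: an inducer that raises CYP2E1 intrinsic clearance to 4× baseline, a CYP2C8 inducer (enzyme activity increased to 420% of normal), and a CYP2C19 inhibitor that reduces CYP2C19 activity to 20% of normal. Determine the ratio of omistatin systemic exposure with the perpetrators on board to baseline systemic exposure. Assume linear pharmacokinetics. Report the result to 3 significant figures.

0.536

The CYP2E1 pathway (8% of clearance) is boosted to 4× activity: 0.08 × 4 = 0.32.
The CYP2C8 pathway (30% of clearance) rises to 4.2× activity: 0.3 × 4.2 = 1.26.
The CYP2C19 pathway (42% of clearance) is reduced to 0.2× activity: 0.42 × 0.2 = 0.084.
The remaining 20% of clearance is unaffected.
CL_new/CL_old = 0.32 + 1.26 + 0.084 + 0.2 = 1.864.
Because systemic exposure varies inversely with clearance, the combined effect is 1 / 1.864 = 0.536.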